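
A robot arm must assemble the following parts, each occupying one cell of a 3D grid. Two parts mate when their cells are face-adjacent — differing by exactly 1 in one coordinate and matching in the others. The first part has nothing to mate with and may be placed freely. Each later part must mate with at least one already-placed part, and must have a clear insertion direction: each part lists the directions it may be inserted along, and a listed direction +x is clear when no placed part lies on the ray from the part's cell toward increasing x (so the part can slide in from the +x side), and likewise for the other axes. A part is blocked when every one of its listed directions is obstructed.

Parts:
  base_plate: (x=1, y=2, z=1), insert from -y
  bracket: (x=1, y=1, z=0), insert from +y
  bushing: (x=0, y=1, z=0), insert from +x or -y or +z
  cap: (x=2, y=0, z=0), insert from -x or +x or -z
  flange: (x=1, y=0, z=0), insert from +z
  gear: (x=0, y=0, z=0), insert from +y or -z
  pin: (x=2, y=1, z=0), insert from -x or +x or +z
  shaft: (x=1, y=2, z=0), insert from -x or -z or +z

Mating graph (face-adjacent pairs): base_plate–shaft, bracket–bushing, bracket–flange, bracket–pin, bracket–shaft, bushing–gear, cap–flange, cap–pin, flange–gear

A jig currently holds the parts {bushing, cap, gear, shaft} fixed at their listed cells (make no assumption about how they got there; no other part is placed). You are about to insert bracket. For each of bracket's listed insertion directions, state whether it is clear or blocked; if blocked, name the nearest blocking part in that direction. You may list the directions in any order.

+y: nearest on ray is shaft@(1, 2, 0) ⇒ blocked

+y: blocked by shaft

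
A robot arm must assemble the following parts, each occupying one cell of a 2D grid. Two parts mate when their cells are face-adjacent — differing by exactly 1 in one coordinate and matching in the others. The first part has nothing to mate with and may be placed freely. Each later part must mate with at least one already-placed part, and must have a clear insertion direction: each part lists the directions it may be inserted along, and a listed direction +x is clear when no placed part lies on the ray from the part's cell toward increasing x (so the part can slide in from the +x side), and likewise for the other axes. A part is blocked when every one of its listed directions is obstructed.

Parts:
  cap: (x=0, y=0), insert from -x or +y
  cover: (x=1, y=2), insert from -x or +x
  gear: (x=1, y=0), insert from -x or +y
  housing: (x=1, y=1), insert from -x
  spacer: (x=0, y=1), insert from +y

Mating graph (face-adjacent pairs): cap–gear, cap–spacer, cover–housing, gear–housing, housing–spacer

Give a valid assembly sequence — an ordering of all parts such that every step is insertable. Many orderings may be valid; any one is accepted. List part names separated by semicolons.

1. housing@(1, 1) [-x clear] — {housing}
2. spacer@(0, 1) [+y clear] — {housing, spacer}
3. cover@(1, 2) [-x clear] — {cover, housing, spacer}
4. gear@(1, 0) [-x clear] — {cover, gear, housing, spacer}
5. cap@(0, 0) [-x clear] — {cap, cover, gear, housing, spacer}

housing; spacer; cover; gear; cap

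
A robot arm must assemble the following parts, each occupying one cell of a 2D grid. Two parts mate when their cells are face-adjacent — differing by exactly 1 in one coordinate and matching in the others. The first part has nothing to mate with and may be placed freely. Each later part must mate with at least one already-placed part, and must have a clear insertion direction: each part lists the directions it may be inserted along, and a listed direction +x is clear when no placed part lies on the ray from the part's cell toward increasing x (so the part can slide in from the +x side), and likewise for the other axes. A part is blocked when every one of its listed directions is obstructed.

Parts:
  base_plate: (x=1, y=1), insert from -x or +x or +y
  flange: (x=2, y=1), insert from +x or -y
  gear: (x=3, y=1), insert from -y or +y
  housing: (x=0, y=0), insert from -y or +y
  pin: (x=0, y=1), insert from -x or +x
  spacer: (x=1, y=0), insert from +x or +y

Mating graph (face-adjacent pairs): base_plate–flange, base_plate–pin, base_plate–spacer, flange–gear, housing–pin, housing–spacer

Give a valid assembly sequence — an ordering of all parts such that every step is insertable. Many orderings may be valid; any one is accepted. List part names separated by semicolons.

1. housing@(0, 0) [-y clear] — {housing}
2. spacer@(1, 0) [+x clear] — {housing, spacer}
3. base_plate@(1, 1) [-x clear] — {base_plate, housing, spacer}
4. flange@(2, 1) [+x clear] — {base_plate, flange, housing, spacer}
5. pin@(0, 1) [-x clear] — {base_plate, flange, housing, pin, spacer}
6. gear@(3, 1) [-y clear] — {base_plate, flange, gear, housing, pin, spacer}

housing; spacer; base_plate; flange; pin; gear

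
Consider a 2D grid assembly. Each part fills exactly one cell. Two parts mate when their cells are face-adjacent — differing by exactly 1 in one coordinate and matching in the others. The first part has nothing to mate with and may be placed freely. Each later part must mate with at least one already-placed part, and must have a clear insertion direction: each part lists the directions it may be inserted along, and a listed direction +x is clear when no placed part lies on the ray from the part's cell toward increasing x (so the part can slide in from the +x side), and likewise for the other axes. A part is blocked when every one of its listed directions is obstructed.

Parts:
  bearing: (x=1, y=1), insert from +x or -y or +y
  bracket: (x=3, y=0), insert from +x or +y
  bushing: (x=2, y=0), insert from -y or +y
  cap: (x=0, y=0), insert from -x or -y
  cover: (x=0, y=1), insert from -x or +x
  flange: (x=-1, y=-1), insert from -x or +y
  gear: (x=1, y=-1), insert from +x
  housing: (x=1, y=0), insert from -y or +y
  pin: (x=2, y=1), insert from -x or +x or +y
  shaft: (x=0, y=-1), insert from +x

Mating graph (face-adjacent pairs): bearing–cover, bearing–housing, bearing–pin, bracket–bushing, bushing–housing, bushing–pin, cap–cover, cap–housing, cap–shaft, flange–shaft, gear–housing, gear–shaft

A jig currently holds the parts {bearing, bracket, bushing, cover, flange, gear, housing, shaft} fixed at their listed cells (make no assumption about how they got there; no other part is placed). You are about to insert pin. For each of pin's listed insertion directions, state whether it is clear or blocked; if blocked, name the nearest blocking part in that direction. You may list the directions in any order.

-x: nearest on ray is bearing@(1, 1) ⇒ blocked
+x: ray from pin(2, 1) has no placed part ⇒ clear
+y: ray from pin(2, 1) has no placed part ⇒ clear

+x: clear; +y: clear; -x: blocked by bearing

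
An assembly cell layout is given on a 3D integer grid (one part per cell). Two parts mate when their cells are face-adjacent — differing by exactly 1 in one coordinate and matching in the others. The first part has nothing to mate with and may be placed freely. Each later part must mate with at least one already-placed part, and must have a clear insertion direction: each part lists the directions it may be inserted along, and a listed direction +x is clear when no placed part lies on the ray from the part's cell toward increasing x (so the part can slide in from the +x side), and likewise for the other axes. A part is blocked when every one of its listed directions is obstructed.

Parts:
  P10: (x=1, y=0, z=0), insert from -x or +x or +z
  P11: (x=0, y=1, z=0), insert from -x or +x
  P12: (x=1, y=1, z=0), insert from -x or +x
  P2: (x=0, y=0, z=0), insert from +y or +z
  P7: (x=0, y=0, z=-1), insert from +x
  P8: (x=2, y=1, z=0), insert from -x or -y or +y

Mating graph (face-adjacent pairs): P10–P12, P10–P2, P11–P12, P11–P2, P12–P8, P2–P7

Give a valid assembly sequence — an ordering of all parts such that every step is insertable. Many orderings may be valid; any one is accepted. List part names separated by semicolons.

P10; P12; P11; P8; P2; P7

1. P10@(1, 0, 0) [-x clear] — {P10}
2. P12@(1, 1, 0) [-x clear] — {P10, P12}
3. P11@(0, 1, 0) [-x clear] — {P10, P11, P12}
4. P8@(2, 1, 0) [-y clear] — {P10, P11, P12, P8}
5. P2@(0, 0, 0) [+z clear] — {P10, P11, P12, P2, P8}
6. P7@(0, 0, -1) [+x clear] — {P10, P11, P12, P2, P7, P8}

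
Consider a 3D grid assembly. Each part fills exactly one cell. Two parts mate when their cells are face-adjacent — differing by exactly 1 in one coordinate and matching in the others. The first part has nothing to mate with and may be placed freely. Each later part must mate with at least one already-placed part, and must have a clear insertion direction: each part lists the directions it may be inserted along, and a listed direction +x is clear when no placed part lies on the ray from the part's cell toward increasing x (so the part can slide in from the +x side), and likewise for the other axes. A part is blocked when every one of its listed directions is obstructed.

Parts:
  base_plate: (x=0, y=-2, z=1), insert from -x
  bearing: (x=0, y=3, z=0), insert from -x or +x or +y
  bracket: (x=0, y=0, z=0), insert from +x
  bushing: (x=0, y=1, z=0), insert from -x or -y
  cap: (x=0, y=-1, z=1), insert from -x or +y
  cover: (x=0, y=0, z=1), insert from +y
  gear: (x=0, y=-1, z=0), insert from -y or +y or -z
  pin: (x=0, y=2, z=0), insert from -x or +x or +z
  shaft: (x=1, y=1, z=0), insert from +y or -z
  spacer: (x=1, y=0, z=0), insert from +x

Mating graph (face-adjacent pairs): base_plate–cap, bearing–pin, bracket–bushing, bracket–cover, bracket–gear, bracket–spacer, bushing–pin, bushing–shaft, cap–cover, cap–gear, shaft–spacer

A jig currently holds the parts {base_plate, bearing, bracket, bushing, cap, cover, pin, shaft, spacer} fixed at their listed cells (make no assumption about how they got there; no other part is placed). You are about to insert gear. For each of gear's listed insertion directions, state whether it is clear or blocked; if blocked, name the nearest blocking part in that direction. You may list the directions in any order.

-y: ray from gear(0, -1, 0) has no placed part ⇒ clear
+y: nearest on ray is bracket@(0, 0, 0) ⇒ blocked
-z: ray from gear(0, -1, 0) has no placed part ⇒ clear

+y: blocked by bracket; -y: clear; -z: clear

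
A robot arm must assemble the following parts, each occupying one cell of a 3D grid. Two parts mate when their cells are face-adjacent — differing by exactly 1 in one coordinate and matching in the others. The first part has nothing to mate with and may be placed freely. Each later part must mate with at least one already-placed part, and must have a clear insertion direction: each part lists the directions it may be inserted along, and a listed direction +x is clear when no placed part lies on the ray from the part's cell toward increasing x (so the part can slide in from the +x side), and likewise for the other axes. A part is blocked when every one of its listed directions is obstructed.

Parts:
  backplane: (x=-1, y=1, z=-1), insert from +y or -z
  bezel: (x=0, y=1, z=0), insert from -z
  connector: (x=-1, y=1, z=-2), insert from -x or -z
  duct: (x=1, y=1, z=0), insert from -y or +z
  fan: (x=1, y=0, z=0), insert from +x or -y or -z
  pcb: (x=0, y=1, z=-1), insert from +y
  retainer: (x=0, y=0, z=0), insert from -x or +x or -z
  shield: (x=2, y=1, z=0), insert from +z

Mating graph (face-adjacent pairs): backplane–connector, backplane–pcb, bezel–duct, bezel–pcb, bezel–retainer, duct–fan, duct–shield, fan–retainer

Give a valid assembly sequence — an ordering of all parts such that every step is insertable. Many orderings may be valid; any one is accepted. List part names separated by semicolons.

duct; fan; bezel; pcb; backplane; connector; retainer; shield

1. duct@(1, 1, 0) [-y clear] — {duct}
2. fan@(1, 0, 0) [+x clear] — {duct, fan}
3. bezel@(0, 1, 0) [-z clear] — {bezel, duct, fan}
4. pcb@(0, 1, -1) [+y clear] — {bezel, duct, fan, pcb}
5. backplane@(-1, 1, -1) [+y clear] — {backplane, bezel, duct, fan, pcb}
6. connector@(-1, 1, -2) [-x clear] — {backplane, bezel, connector, duct, fan, pcb}
7. retainer@(0, 0, 0) [-x clear] — {backplane, bezel, connector, duct, fan, pcb, retainer}
8. shield@(2, 1, 0) [+z clear] — {backplane, bezel, connector, duct, fan, pcb, retainer, shield}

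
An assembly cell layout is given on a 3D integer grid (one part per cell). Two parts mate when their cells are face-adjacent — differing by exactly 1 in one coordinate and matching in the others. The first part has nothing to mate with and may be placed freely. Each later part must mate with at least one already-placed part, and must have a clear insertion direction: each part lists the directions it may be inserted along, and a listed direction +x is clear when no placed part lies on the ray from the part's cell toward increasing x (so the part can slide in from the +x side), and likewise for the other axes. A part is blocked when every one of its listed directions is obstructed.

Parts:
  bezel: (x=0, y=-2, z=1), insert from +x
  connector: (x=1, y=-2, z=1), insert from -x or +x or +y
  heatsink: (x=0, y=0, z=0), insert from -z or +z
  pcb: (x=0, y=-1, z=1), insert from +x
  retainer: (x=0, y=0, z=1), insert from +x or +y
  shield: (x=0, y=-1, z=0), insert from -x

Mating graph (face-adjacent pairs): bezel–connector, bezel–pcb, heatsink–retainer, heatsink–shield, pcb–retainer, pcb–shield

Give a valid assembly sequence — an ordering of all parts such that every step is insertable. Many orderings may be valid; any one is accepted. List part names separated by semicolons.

1. bezel@(0, -2, 1) [+x clear] — {bezel}
2. connector@(1, -2, 1) [+x clear] — {bezel, connector}
3. pcb@(0, -1, 1) [+x clear] — {bezel, connector, pcb}
4. shield@(0, -1, 0) [-x clear] — {bezel, connector, pcb, shield}
5. retainer@(0, 0, 1) [+x clear] — {bezel, connector, pcb, retainer, shield}
6. heatsink@(0, 0, 0) [-z clear] — {bezel, connector, heatsink, pcb, retainer, shield}

bezel; connector; pcb; shield; retainer; heatsink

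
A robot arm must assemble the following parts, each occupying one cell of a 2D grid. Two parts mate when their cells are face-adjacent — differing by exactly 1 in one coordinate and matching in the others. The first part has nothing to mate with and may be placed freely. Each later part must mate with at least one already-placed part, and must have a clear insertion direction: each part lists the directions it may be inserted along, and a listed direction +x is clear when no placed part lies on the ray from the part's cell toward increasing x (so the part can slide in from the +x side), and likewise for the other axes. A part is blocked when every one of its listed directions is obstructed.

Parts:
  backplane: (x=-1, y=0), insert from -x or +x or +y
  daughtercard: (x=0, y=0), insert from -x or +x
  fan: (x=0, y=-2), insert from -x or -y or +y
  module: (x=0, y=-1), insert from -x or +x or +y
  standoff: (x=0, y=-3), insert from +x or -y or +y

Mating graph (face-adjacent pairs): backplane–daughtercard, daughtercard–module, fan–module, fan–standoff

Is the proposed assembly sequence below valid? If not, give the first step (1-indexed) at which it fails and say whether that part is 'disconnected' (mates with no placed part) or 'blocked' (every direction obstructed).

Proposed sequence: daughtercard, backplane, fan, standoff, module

1. daughtercard@(0, 0) [-x clear] — {daughtercard}
2. backplane@(-1, 0) [-x clear] — {backplane, daughtercard}
3. fan@(0, -2) — no placed neighbour ⇒ disconnected

Invalid at step 3 (disconnected)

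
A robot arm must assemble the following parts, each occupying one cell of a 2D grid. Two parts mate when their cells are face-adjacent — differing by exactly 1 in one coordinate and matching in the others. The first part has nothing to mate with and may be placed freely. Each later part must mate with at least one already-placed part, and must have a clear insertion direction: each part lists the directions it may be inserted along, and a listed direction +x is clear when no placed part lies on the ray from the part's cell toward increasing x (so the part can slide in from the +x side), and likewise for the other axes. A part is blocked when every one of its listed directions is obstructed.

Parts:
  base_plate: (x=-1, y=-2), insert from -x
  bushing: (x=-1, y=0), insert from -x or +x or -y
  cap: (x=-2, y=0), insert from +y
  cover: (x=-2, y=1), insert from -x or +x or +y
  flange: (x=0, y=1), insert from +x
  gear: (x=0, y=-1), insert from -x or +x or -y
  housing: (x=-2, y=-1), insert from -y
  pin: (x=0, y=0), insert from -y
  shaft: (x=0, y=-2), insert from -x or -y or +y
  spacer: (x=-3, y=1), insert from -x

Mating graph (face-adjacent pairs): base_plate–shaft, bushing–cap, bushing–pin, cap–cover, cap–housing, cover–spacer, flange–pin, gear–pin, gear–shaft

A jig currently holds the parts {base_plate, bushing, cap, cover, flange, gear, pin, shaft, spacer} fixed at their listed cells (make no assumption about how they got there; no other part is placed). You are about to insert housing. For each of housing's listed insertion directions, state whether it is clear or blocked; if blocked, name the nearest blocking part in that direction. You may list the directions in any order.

-y: clear

-y: ray from housing(-2, -1) has no placed part ⇒ clear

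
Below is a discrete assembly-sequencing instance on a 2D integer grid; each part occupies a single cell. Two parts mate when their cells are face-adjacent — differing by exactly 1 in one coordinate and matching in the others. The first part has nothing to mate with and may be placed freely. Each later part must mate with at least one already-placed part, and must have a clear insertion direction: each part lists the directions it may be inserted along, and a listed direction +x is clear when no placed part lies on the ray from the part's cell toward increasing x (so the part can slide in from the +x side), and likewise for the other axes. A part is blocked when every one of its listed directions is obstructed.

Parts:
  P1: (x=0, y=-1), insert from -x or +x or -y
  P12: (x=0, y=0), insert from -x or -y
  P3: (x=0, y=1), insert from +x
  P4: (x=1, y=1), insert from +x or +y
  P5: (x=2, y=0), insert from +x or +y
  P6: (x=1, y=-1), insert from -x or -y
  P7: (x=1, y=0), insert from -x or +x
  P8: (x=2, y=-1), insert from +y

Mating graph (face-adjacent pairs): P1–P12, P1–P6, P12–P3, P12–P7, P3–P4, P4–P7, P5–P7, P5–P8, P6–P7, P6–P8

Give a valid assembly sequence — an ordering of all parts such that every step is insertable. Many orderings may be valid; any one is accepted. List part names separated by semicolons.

P6; P1; P8; P5; P7; P12; P3; P4

1. P6@(1, -1) [-x clear] — {P6}
2. P1@(0, -1) [-x clear] — {P1, P6}
3. P8@(2, -1) [+y clear] — {P1, P6, P8}
4. P5@(2, 0) [+x clear] — {P1, P5, P6, P8}
5. P7@(1, 0) [-x clear] — {P1, P5, P6, P7, P8}
6. P12@(0, 0) [-x clear] — {P1, P12, P5, P6, P7, P8}
7. P3@(0, 1) [+x clear] — {P1, P12, P3, P5, P6, P7, P8}
8. P4@(1, 1) [+x clear] — {P1, P12, P3, P4, P5, P6, P7, P8}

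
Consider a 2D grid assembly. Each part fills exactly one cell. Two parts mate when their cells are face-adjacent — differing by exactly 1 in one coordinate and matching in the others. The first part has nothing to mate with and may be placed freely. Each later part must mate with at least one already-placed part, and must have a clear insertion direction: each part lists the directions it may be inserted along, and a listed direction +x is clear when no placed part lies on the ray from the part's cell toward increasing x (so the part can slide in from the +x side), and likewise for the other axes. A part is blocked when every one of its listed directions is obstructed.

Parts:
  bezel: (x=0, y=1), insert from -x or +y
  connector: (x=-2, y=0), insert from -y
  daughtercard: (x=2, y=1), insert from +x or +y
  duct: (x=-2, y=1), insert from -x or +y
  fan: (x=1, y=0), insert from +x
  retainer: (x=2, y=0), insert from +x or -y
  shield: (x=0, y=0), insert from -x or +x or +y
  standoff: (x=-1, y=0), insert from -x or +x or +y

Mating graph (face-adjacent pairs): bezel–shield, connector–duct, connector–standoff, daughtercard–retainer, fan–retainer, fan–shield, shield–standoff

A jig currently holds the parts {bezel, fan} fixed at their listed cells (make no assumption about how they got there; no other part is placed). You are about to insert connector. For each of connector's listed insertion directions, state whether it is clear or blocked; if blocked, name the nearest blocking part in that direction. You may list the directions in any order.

-y: ray from connector(-2, 0) has no placed part ⇒ clear

-y: clear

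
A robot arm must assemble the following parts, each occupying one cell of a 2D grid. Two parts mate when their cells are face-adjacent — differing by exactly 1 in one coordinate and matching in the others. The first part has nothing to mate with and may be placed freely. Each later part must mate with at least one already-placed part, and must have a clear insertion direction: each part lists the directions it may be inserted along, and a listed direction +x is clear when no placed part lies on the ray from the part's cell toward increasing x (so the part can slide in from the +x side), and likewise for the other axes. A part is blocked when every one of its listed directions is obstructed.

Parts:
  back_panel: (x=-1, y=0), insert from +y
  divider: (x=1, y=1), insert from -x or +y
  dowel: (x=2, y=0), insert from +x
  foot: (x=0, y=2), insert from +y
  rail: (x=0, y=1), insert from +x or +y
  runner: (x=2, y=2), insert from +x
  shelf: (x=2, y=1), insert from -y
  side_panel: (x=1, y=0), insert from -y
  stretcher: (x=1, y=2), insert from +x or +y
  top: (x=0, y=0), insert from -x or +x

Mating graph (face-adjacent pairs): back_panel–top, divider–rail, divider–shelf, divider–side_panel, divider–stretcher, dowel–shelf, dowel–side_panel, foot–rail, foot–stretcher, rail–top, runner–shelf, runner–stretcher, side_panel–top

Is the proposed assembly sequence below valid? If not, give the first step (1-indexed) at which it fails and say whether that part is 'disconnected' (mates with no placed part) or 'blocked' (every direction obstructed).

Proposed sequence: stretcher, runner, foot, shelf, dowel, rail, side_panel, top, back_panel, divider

1. stretcher@(1, 2) [+x clear] — {stretcher}
2. runner@(2, 2) [+x clear] — {runner, stretcher}
3. foot@(0, 2) [+y clear] — {foot, runner, stretcher}
4. shelf@(2, 1) [-y clear] — {foot, runner, shelf, stretcher}
5. dowel@(2, 0) [+x clear] — {dowel, foot, runner, shelf, stretcher}
6. rail@(0, 1) — +x/+y all obstructed ⇒ blocked

Invalid at step 6 (blocked)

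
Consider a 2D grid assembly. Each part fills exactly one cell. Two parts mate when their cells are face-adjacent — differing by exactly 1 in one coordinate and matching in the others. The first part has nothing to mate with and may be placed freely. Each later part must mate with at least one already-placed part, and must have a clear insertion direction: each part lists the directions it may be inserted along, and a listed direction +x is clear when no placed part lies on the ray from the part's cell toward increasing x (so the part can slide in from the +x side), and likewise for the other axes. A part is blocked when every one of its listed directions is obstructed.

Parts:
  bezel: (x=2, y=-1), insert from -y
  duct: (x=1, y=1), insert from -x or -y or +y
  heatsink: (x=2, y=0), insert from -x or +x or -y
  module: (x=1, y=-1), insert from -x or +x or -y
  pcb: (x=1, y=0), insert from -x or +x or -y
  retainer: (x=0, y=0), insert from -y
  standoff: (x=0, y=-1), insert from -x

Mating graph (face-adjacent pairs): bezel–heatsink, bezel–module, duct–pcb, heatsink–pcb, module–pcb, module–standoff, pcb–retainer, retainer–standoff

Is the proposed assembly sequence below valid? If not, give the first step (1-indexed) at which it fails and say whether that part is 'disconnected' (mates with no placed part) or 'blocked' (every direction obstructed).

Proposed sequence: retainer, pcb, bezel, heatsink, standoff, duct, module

1. retainer@(0, 0) [-y clear] — {retainer}
2. pcb@(1, 0) [+x clear] — {pcb, retainer}
3. bezel@(2, -1) — no placed neighbour ⇒ disconnected

Invalid at step 3 (disconnected)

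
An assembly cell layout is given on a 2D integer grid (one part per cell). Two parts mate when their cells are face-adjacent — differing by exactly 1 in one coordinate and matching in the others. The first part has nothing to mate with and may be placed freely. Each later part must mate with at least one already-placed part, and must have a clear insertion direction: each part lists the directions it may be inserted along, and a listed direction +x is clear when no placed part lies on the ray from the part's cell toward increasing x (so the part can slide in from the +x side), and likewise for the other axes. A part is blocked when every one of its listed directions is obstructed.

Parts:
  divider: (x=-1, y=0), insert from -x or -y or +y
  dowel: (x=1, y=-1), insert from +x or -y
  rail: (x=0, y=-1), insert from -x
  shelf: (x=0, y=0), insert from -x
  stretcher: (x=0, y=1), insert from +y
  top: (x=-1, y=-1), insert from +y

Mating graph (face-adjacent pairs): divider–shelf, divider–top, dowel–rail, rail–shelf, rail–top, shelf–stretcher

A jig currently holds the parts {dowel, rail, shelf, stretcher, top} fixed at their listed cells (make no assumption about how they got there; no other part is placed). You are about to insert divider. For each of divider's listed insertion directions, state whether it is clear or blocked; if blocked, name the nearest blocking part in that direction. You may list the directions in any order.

+y: clear; -x: clear; -y: blocked by top

-x: ray from divider(-1, 0) has no placed part ⇒ clear
-y: nearest on ray is top@(-1, -1) ⇒ blocked
+y: ray from divider(-1, 0) has no placed part ⇒ clear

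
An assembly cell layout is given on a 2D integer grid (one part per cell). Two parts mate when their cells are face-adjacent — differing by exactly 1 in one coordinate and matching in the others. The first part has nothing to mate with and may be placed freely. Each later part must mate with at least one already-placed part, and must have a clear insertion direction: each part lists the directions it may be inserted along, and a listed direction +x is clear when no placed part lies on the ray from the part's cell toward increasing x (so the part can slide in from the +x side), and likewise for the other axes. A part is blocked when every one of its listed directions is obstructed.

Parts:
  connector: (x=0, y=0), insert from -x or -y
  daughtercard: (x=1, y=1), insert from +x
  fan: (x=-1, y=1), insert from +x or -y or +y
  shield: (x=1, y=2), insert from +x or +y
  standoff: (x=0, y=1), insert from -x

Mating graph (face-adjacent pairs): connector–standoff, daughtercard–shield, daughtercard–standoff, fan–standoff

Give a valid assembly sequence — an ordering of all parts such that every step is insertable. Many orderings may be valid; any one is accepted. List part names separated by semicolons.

shield; daughtercard; standoff; fan; connector

1. shield@(1, 2) [+x clear] — {shield}
2. daughtercard@(1, 1) [+x clear] — {daughtercard, shield}
3. standoff@(0, 1) [-x clear] — {daughtercard, shield, standoff}
4. fan@(-1, 1) [-y clear] — {daughtercard, fan, shield, standoff}
5. connector@(0, 0) [-x clear] — {connector, daughtercard, fan, shield, standoff}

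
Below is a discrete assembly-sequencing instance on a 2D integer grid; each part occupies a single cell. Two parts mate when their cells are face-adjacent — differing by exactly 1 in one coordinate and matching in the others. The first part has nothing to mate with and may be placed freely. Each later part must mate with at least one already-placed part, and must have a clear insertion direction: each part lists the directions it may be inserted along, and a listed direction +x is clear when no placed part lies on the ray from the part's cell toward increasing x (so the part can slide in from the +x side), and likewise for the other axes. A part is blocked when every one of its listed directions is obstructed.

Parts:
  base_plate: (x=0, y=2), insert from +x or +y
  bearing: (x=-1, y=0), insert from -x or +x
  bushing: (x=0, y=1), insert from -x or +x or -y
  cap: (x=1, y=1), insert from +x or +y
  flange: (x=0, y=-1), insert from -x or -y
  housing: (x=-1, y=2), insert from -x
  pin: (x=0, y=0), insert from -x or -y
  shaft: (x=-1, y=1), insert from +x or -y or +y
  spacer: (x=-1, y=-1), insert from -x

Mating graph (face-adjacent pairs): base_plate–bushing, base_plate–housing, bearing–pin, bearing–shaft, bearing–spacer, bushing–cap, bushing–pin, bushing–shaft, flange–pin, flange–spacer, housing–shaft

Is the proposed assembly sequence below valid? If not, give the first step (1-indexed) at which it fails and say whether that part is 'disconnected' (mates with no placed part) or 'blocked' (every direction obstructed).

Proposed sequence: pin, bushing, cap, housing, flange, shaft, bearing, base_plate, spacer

1. pin@(0, 0) [-x clear] — {pin}
2. bushing@(0, 1) [-x clear] — {bushing, pin}
3. cap@(1, 1) [+x clear] — {bushing, cap, pin}
4. housing@(-1, 2) — no placed neighbour ⇒ disconnected

Invalid at step 4 (disconnected)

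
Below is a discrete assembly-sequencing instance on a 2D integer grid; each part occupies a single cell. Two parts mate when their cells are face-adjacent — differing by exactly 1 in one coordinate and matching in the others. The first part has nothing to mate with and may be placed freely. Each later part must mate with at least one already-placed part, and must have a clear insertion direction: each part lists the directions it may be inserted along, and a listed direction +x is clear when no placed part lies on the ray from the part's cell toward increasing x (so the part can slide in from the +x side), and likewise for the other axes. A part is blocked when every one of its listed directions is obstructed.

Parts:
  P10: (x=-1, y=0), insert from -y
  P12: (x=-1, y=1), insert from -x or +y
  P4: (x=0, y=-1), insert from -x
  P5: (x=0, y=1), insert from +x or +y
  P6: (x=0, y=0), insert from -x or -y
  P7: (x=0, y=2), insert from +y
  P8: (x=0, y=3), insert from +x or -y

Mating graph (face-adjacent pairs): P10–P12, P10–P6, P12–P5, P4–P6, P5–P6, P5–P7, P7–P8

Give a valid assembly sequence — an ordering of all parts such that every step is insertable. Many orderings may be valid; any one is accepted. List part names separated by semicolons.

1. P12@(-1, 1) [-x clear] — {P12}
2. P10@(-1, 0) [-y clear] — {P10, P12}
3. P6@(0, 0) [-y clear] — {P10, P12, P6}
4. P5@(0, 1) [+x clear] — {P10, P12, P5, P6}
5. P7@(0, 2) [+y clear] — {P10, P12, P5, P6, P7}
6. P4@(0, -1) [-x clear] — {P10, P12, P4, P5, P6, P7}
7. P8@(0, 3) [+x clear] — {P10, P12, P4, P5, P6, P7, P8}

P12; P10; P6; P5; P7; P4; P8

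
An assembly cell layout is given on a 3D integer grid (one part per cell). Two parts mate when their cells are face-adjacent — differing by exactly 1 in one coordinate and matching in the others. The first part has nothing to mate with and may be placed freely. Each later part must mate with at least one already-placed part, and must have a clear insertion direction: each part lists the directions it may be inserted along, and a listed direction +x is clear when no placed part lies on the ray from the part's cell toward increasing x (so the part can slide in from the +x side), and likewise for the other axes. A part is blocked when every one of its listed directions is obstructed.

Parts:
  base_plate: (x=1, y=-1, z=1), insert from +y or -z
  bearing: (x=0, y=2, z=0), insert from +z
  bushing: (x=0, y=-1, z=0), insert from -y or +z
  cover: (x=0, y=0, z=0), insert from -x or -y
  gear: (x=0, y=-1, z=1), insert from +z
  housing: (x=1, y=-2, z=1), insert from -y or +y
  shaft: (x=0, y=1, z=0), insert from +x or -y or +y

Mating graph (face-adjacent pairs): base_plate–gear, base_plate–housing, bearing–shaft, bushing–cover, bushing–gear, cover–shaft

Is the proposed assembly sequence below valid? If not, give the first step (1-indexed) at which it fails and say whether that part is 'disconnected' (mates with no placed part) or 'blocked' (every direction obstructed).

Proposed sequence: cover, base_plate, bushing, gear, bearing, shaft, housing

Invalid at step 2 (disconnected)

1. cover@(0, 0, 0) [-x clear] — {cover}
2. base_plate@(1, -1, 1) — no placed neighbour ⇒ disconnected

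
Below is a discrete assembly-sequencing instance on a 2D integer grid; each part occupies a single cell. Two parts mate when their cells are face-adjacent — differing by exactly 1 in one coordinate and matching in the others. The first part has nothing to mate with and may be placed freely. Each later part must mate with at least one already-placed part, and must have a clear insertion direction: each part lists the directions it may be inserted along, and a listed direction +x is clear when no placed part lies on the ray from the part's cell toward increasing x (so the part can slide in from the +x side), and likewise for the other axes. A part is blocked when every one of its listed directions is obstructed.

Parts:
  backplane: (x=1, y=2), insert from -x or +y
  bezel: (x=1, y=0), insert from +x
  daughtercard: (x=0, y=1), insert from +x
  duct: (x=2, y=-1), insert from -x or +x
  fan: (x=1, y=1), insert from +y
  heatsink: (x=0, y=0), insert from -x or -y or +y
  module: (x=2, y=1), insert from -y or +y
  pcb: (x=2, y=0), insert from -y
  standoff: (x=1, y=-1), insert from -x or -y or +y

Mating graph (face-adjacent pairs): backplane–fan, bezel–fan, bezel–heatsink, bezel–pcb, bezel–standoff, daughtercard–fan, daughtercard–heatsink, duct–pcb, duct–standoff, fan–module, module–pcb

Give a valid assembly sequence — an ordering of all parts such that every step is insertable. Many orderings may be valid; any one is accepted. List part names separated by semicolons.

1. bezel@(1, 0) [+x clear] — {bezel}
2. pcb@(2, 0) [-y clear] — {bezel, pcb}
3. standoff@(1, -1) [-x clear] — {bezel, pcb, standoff}
4. heatsink@(0, 0) [-x clear] — {bezel, heatsink, pcb, standoff}
5. duct@(2, -1) [+x clear] — {bezel, duct, heatsink, pcb, standoff}
6. daughtercard@(0, 1) [+x clear] — {bezel, daughtercard, duct, heatsink, pcb, standoff}
7. module@(2, 1) [+y clear] — {bezel, daughtercard, duct, heatsink, module, pcb, standoff}
8. fan@(1, 1) [+y clear] — {bezel, daughtercard, duct, fan, heatsink, module, pcb, standoff}
9. backplane@(1, 2) [-x clear] — {backplane, bezel, daughtercard, duct, fan, heatsink, module, pcb, standoff}

bezel; pcb; standoff; heatsink; duct; daughtercard; module; fan; backplane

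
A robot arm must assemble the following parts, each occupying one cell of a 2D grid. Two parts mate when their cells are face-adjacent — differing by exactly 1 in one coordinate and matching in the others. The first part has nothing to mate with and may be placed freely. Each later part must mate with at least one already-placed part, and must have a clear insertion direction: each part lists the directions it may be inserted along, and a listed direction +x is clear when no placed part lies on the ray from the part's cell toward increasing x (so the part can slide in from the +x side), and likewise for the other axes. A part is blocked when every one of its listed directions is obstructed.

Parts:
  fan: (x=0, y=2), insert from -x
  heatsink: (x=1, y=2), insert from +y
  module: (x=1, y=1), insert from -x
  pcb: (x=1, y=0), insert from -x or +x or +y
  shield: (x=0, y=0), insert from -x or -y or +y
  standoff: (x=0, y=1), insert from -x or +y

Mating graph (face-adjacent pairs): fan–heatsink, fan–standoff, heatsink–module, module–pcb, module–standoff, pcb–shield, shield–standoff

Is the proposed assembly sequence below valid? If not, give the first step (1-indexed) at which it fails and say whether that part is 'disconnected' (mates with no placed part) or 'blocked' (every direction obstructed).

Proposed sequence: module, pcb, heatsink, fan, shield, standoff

Valid

1. module@(1, 1) [-x clear] — {module}
2. pcb@(1, 0) [-x clear] — {module, pcb}
3. heatsink@(1, 2) [+y clear] — {heatsink, module, pcb}
4. fan@(0, 2) [-x clear] — {fan, heatsink, module, pcb}
5. shield@(0, 0) [-x clear] — {fan, heatsink, module, pcb, shield}
6. standoff@(0, 1) [-x clear] — {fan, heatsink, module, pcb, shield, standoff}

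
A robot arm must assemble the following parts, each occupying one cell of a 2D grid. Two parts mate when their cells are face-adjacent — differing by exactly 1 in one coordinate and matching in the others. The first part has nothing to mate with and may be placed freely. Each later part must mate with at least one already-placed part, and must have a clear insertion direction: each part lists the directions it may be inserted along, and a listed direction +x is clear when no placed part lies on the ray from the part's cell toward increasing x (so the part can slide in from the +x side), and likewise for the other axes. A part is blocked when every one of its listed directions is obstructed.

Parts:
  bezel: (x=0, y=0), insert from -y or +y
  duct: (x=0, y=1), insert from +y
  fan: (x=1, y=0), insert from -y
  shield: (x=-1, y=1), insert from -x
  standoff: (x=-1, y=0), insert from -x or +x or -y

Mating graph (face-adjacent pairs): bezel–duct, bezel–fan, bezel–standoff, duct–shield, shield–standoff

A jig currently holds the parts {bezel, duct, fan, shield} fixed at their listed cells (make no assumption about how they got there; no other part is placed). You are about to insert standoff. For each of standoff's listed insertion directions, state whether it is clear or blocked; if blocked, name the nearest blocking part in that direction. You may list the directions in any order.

+x: blocked by bezel; -x: clear; -y: clear

-x: ray from standoff(-1, 0) has no placed part ⇒ clear
+x: nearest on ray is bezel@(0, 0) ⇒ blocked
-y: ray from standoff(-1, 0) has no placed part ⇒ clear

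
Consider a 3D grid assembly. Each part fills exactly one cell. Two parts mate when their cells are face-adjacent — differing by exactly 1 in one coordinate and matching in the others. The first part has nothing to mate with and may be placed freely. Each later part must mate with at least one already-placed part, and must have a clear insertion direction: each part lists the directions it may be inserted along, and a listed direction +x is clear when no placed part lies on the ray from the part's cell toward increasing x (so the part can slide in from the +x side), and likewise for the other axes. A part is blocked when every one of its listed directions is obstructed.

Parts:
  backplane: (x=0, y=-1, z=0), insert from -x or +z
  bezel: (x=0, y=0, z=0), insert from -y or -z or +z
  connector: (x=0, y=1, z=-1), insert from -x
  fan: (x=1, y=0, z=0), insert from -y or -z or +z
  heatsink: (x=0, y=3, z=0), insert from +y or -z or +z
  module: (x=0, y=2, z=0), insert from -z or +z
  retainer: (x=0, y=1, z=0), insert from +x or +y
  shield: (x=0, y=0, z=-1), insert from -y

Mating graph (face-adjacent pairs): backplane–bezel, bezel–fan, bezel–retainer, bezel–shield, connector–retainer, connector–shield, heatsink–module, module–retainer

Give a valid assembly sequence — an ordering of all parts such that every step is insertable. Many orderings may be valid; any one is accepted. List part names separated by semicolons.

1. backplane@(0, -1, 0) [-x clear] — {backplane}
2. bezel@(0, 0, 0) [-z clear] — {backplane, bezel}
3. fan@(1, 0, 0) [-y clear] — {backplane, bezel, fan}
4. shield@(0, 0, -1) [-y clear] — {backplane, bezel, fan, shield}
5. retainer@(0, 1, 0) [+x clear] — {backplane, bezel, fan, retainer, shield}
6. module@(0, 2, 0) [-z clear] — {backplane, bezel, fan, module, retainer, shield}
7. connector@(0, 1, -1) [-x clear] — {backplane, bezel, connector, fan, module, retainer, shield}
8. heatsink@(0, 3, 0) [+y clear] — {backplane, bezel, connector, fan, heatsink, module, retainer, shield}

backplane; bezel; fan; shield; retainer; module; connector; heatsink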